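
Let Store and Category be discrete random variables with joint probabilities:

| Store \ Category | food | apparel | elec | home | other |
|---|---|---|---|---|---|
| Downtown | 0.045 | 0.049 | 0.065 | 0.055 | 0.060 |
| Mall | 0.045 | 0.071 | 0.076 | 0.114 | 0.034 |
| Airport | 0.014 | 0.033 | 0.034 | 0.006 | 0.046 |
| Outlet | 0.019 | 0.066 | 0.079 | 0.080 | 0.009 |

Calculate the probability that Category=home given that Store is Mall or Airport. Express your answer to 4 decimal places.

P(Store=Mall) = 0.045 + 0.071 + 0.076 + 0.114 + 0.034 = 0.340.
P(Store=Airport) = 0.014 + 0.033 + 0.034 + 0.006 + 0.046 = 0.133.
P(Store ∈ {Mall, Airport}) = 0.340 + 0.133 = 0.473; P(Category=home, Store ∈ {Mall, Airport}) = 0.114 + 0.006 = 0.120.
P(Category=home | Store ∈ {Mall, Airport}) = 0.120/0.473 = 0.2537.

0.2537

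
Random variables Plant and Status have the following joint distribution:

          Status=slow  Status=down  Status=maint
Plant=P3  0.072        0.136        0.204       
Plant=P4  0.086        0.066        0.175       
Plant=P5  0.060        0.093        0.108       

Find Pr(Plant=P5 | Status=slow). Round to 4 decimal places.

0.2752

P(Status=slow) = 0.072 + 0.086 + 0.060 = 0.218.
P(Plant=P5 | Status=slow) = 0.060/0.218 = 0.2752.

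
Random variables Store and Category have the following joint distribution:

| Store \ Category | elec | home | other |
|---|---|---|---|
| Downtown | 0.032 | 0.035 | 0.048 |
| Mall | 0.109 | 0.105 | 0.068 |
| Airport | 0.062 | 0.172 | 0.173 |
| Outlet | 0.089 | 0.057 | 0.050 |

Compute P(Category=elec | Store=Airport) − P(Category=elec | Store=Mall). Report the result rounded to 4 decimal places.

-0.2342

P(Store=Airport) = 0.062 + 0.172 + 0.173 = 0.407; P(Category=elec | Store=Airport) = 0.062/0.407 = 0.15233.
P(Store=Mall) = 0.109 + 0.105 + 0.068 = 0.282; P(Category=elec | Store=Mall) = 0.109/0.282 = 0.38652.
Difference = -0.2342.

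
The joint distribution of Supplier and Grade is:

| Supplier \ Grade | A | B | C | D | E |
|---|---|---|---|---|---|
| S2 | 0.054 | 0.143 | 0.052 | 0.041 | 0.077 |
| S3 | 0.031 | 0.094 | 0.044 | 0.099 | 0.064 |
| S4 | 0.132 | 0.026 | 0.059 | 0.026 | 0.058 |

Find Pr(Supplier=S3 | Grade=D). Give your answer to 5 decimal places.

0.59639

P(Grade=D) = 0.041 + 0.099 + 0.026 = 0.166.
P(Supplier=S3 | Grade=D) = 0.099/0.166 = 0.59639.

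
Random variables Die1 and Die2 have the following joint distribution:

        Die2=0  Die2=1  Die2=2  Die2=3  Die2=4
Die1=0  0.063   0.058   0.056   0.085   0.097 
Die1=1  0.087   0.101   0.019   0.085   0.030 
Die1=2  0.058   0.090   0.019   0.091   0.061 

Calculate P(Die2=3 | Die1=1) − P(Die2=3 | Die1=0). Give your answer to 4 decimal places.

P(Die1=1) = 0.087 + 0.101 + 0.019 + 0.085 + 0.030 = 0.322; P(Die2=3 | Die1=1) = 0.085/0.322 = 0.26398.
P(Die1=0) = 0.063 + 0.058 + 0.056 + 0.085 + 0.097 = 0.359; P(Die2=3 | Die1=0) = 0.085/0.359 = 0.23677.
Difference = 0.0272.

0.0272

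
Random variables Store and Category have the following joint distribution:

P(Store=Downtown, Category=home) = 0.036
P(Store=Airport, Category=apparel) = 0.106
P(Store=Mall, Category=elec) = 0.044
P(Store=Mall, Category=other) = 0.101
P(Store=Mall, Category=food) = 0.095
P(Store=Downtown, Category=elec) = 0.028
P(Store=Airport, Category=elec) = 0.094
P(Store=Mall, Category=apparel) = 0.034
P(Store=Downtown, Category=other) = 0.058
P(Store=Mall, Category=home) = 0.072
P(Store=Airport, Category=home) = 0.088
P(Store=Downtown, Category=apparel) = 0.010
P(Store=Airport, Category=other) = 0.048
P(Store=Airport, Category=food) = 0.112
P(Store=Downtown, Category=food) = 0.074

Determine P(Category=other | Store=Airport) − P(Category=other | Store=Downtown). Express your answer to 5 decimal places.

-0.17441

P(Store=Airport) = 0.112 + 0.106 + 0.094 + 0.088 + 0.048 = 0.448; P(Category=other | Store=Airport) = 0.048/0.448 = 0.107143.
P(Store=Downtown) = 0.074 + 0.010 + 0.028 + 0.036 + 0.058 = 0.206; P(Category=other | Store=Downtown) = 0.058/0.206 = 0.281553.
Difference = -0.17441.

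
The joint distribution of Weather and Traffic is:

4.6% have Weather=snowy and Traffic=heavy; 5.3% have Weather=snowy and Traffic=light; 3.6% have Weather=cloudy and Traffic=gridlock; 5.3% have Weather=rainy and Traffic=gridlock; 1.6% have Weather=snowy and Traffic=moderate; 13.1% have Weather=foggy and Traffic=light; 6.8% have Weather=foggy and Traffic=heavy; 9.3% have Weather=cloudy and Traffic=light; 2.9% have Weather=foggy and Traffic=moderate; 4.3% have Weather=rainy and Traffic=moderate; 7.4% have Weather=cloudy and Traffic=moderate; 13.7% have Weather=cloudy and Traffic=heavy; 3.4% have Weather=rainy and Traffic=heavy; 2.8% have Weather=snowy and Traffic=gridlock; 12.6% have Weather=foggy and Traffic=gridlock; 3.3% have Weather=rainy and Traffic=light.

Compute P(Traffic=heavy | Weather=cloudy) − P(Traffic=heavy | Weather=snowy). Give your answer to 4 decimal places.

0.0813

P(Weather=cloudy) = 0.093 + 0.074 + 0.137 + 0.036 = 0.340; P(Traffic=heavy | Weather=cloudy) = 0.137/0.340 = 0.40294.
P(Weather=snowy) = 0.053 + 0.016 + 0.046 + 0.028 = 0.143; P(Traffic=heavy | Weather=snowy) = 0.046/0.143 = 0.32168.
Difference = 0.0813.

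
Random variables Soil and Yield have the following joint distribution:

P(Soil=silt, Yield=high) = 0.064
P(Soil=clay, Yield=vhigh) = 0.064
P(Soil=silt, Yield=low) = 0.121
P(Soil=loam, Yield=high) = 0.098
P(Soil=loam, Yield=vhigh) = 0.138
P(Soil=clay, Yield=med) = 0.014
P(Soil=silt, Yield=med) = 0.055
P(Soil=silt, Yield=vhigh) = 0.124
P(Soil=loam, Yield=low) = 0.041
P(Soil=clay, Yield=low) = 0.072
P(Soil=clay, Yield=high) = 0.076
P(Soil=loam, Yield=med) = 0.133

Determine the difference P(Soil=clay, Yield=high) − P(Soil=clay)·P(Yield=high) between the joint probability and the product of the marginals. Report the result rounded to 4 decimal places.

P(Soil=clay) = 0.072 + 0.014 + 0.076 + 0.064 = 0.226.
P(Yield=high) = 0.098 + 0.076 + 0.064 = 0.238.
P(Soil=clay, Yield=high) − P(Soil=clay)P(Yield=high) = 0.076 − 0.226×0.238 = 0.0222.

0.0222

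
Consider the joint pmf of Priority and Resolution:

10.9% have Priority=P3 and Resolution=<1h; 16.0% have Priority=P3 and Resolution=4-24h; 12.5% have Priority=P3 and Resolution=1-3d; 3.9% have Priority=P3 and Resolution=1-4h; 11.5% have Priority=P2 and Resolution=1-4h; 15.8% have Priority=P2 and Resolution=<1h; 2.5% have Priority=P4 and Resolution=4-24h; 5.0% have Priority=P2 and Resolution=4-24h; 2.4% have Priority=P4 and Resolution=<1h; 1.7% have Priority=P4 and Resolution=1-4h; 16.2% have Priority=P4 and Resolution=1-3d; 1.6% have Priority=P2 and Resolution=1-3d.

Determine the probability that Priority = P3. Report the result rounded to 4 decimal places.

0.4330

P(Priority=P3) = 0.109 + 0.039 + 0.160 + 0.125 = 0.433.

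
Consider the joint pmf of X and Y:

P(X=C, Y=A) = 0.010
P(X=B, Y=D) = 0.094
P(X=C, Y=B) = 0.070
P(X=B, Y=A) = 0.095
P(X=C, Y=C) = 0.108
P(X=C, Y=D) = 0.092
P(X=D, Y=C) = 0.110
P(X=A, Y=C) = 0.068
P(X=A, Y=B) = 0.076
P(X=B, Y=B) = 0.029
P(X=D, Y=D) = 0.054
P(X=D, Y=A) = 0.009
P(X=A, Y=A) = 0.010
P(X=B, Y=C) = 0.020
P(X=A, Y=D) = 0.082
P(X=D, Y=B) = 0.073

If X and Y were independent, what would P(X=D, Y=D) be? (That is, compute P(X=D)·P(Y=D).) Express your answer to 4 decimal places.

0.0792

P(X=D) = 0.009 + 0.073 + 0.110 + 0.054 = 0.246.
P(Y=D) = 0.082 + 0.094 + 0.092 + 0.054 = 0.322.
Product: 0.246 × 0.322 = 0.0792.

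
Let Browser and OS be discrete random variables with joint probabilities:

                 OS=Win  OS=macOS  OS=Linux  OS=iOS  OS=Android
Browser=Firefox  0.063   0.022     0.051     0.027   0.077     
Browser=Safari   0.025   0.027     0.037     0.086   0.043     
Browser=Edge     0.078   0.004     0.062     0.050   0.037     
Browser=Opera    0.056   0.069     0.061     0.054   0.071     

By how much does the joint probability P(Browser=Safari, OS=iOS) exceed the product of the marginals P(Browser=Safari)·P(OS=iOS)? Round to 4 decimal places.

0.0387

P(Browser=Safari) = 0.025 + 0.027 + 0.037 + 0.086 + 0.043 = 0.218.
P(OS=iOS) = 0.027 + 0.086 + 0.050 + 0.054 = 0.217.
P(Browser=Safari, OS=iOS) − P(Browser=Safari)P(OS=iOS) = 0.086 − 0.218×0.217 = 0.0387.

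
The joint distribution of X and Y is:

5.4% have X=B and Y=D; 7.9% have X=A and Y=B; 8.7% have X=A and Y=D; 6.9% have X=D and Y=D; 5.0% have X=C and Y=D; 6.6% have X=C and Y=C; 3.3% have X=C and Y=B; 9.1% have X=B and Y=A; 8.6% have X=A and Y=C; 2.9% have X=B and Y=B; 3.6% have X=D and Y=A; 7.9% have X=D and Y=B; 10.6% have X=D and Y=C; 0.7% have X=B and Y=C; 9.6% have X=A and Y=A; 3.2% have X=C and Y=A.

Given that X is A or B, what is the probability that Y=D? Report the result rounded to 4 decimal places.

P(X=A) = 0.096 + 0.079 + 0.086 + 0.087 = 0.348.
P(X=B) = 0.091 + 0.029 + 0.007 + 0.054 = 0.181.
P(X ∈ {A, B}) = 0.348 + 0.181 = 0.529; P(Y=D, X ∈ {A, B}) = 0.087 + 0.054 = 0.141.
P(Y=D | X ∈ {A, B}) = 0.141/0.529 = 0.2665.

0.2665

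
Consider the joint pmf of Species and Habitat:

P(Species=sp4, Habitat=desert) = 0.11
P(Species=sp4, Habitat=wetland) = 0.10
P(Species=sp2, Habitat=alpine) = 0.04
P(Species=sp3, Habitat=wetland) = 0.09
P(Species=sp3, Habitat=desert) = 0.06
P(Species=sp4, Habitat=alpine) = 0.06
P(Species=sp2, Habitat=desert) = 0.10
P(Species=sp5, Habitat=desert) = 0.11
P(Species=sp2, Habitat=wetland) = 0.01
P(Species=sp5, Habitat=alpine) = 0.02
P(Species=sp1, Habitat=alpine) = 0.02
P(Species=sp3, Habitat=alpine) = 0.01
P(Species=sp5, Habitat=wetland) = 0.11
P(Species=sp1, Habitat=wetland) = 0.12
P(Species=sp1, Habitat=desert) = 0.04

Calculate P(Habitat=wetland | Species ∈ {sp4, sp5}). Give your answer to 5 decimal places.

0.41176

P(Species=sp4) = 0.10 + 0.11 + 0.06 = 0.27.
P(Species=sp5) = 0.11 + 0.11 + 0.02 = 0.24.
P(Species ∈ {sp4, sp5}) = 0.27 + 0.24 = 0.51; P(Habitat=wetland, Species ∈ {sp4, sp5}) = 0.10 + 0.11 = 0.21.
P(Habitat=wetland | Species ∈ {sp4, sp5}) = 0.21/0.51 = 0.41176.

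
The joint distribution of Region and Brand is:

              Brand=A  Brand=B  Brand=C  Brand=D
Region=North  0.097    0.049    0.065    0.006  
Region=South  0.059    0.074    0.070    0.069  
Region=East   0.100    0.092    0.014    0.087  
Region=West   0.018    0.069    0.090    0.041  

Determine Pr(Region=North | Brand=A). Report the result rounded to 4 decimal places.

P(Brand=A) = 0.097 + 0.059 + 0.100 + 0.018 = 0.274.
P(Region=North | Brand=A) = 0.097/0.274 = 0.3540.

0.3540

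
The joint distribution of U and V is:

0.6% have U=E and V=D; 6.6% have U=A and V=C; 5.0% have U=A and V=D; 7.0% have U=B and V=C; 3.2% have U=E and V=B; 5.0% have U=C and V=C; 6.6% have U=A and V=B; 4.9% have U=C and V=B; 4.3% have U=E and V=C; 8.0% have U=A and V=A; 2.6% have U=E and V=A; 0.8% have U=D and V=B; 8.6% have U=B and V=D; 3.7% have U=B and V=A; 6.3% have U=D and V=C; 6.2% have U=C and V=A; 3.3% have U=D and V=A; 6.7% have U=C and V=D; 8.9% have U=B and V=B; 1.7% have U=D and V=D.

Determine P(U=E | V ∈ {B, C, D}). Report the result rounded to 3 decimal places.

0.106

P(V=B) = 0.066 + 0.089 + 0.049 + 0.008 + 0.032 = 0.244.
P(V=C) = 0.066 + 0.070 + 0.050 + 0.063 + 0.043 = 0.292.
P(V=D) = 0.050 + 0.086 + 0.067 + 0.017 + 0.006 = 0.226.
P(V ∈ {B, C, D}) = 0.244 + 0.292 + 0.226 = 0.762; P(U=E, V ∈ {B, C, D}) = 0.032 + 0.043 + 0.006 = 0.081.
P(U=E | V ∈ {B, C, D}) = 0.081/0.762 = 0.106.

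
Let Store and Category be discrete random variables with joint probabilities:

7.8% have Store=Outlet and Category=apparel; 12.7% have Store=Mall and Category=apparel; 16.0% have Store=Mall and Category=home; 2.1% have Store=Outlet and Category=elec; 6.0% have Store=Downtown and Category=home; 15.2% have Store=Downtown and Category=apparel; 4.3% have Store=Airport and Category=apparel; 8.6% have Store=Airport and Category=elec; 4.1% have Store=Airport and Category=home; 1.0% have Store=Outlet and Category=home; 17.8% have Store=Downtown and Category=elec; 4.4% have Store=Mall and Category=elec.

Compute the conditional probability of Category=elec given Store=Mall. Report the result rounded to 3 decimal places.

0.133

P(Store=Mall) = 0.127 + 0.044 + 0.160 = 0.331.
P(Category=elec | Store=Mall) = 0.044/0.331 = 0.133.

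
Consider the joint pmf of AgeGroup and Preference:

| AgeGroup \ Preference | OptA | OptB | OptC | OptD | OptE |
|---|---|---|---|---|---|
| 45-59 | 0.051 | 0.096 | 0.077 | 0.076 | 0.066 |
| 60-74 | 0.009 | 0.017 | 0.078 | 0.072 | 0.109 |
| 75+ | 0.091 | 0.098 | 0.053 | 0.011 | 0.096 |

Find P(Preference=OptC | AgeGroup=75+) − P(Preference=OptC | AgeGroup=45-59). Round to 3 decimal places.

P(AgeGroup=75+) = 0.091 + 0.098 + 0.053 + 0.011 + 0.096 = 0.349; P(Preference=OptC | AgeGroup=75+) = 0.053/0.349 = 0.1519.
P(AgeGroup=45-59) = 0.051 + 0.096 + 0.077 + 0.076 + 0.066 = 0.366; P(Preference=OptC | AgeGroup=45-59) = 0.077/0.366 = 0.2104.
Difference = -0.059.

-0.059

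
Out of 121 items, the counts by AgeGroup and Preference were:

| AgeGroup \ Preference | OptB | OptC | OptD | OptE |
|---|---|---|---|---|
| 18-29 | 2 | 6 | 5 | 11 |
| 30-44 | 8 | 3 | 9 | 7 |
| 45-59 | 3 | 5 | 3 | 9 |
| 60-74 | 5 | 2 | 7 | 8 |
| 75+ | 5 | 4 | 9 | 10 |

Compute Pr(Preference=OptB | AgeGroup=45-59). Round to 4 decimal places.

0.1500

Total with AgeGroup=45-59: 3 + 5 + 3 + 9 = 20.
P(Preference=OptB | AgeGroup=45-59) = 3/20 = 0.1500.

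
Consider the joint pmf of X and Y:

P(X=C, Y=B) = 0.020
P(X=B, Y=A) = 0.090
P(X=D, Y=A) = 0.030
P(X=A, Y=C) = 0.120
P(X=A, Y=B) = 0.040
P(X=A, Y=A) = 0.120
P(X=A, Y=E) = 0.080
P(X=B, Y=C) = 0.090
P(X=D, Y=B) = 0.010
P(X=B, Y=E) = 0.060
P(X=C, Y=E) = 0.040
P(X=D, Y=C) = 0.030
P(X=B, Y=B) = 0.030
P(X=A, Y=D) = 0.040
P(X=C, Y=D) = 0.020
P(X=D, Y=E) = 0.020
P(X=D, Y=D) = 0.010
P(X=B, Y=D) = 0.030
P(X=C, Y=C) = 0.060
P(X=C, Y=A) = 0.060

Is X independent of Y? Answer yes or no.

Every cell satisfies P(X,Y) = P(X)·P(Y). For instance P(X=C) = 0.200, P(Y=B) = 0.100, and 0.200×0.100 = 0.020 matches the joint entry. So X and Y are independent.

yes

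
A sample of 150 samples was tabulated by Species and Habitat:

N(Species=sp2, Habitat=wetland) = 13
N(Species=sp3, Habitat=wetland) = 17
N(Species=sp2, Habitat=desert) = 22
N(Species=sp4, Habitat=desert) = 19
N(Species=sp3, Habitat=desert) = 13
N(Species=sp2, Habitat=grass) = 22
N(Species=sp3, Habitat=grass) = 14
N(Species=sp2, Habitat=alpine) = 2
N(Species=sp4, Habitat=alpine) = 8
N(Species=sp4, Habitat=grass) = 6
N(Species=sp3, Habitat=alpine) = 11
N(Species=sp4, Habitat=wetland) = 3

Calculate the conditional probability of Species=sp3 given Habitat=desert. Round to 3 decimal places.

Total with Habitat=desert: 22 + 13 + 19 = 54.
P(Species=sp3 | Habitat=desert) = 13/54 = 0.241.

0.241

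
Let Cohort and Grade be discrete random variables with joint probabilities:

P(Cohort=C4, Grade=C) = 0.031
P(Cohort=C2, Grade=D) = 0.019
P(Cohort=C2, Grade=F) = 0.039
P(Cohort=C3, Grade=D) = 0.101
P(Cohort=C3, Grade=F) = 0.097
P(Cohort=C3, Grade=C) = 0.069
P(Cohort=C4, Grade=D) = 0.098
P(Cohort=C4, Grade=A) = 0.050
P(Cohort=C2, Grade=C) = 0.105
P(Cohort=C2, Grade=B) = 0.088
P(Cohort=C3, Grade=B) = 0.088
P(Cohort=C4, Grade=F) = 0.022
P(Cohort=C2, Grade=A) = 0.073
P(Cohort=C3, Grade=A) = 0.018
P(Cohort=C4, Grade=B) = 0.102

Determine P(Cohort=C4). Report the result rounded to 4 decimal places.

0.3030

P(Cohort=C4) = 0.050 + 0.102 + 0.031 + 0.098 + 0.022 = 0.303.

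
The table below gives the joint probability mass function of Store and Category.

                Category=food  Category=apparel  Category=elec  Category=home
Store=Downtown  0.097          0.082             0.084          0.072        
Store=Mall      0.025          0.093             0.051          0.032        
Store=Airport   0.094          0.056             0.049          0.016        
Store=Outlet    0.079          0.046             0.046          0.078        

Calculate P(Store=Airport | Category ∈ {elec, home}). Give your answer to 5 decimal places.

P(Category=elec) = 0.084 + 0.051 + 0.049 + 0.046 = 0.230.
P(Category=home) = 0.072 + 0.032 + 0.016 + 0.078 = 0.198.
P(Category ∈ {elec, home}) = 0.230 + 0.198 = 0.428; P(Store=Airport, Category ∈ {elec, home}) = 0.049 + 0.016 = 0.065.
P(Store=Airport | Category ∈ {elec, home}) = 0.065/0.428 = 0.15187.

0.15187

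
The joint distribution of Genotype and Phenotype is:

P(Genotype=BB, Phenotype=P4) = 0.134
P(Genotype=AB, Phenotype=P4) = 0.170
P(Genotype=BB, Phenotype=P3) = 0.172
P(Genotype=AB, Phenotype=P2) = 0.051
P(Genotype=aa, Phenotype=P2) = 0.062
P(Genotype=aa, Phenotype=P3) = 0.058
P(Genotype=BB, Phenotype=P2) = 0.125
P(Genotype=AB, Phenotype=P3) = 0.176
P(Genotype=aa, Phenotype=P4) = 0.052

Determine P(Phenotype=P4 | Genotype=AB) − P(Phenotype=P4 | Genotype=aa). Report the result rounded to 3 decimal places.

P(Genotype=AB) = 0.051 + 0.176 + 0.170 = 0.397; P(Phenotype=P4 | Genotype=AB) = 0.170/0.397 = 0.4282.
P(Genotype=aa) = 0.062 + 0.058 + 0.052 = 0.172; P(Phenotype=P4 | Genotype=aa) = 0.052/0.172 = 0.3023.
Difference = 0.126.

0.126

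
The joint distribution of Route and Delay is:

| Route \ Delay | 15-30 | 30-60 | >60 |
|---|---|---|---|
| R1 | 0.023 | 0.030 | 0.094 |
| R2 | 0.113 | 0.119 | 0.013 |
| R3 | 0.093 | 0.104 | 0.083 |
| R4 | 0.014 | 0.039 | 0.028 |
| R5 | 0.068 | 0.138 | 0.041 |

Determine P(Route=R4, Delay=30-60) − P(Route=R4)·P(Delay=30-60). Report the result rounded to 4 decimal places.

0.0042

P(Route=R4) = 0.014 + 0.039 + 0.028 = 0.081.
P(Delay=30-60) = 0.030 + 0.119 + 0.104 + 0.039 + 0.138 = 0.430.
P(Route=R4, Delay=30-60) − P(Route=R4)P(Delay=30-60) = 0.039 − 0.081×0.430 = 0.0042.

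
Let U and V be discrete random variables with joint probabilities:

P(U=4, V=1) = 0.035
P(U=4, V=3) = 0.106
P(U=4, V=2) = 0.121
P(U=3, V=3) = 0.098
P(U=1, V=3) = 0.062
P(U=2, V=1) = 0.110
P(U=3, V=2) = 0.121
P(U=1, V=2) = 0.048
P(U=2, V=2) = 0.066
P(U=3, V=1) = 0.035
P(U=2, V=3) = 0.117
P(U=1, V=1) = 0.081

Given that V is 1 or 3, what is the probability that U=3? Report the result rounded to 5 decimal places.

0.20652

P(V=1) = 0.081 + 0.110 + 0.035 + 0.035 = 0.261.
P(V=3) = 0.062 + 0.117 + 0.098 + 0.106 = 0.383.
P(V ∈ {1, 3}) = 0.261 + 0.383 = 0.644; P(U=3, V ∈ {1, 3}) = 0.035 + 0.098 = 0.133.
P(U=3 | V ∈ {1, 3}) = 0.133/0.644 = 0.20652.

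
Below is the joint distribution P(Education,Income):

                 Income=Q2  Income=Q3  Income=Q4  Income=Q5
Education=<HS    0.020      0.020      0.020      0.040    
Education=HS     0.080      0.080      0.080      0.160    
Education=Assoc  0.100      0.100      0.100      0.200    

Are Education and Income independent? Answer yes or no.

Every cell satisfies P(Education,Income) = P(Education)·P(Income). For instance P(Education=Assoc) = 0.500, P(Income=Q5) = 0.400, and 0.500×0.400 = 0.200 matches the joint entry. So Education and Income are independent.

yes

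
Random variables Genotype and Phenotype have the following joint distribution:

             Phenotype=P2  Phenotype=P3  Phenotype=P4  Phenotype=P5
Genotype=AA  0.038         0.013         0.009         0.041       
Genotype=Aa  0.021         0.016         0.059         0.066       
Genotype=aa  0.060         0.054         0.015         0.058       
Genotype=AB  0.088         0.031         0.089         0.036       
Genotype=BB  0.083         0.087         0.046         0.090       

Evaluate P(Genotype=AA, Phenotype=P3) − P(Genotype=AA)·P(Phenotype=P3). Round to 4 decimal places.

P(Genotype=AA) = 0.038 + 0.013 + 0.009 + 0.041 = 0.101.
P(Phenotype=P3) = 0.013 + 0.016 + 0.054 + 0.031 + 0.087 = 0.201.
P(Genotype=AA, Phenotype=P3) − P(Genotype=AA)P(Phenotype=P3) = 0.013 − 0.101×0.201 = -0.0073.

-0.0073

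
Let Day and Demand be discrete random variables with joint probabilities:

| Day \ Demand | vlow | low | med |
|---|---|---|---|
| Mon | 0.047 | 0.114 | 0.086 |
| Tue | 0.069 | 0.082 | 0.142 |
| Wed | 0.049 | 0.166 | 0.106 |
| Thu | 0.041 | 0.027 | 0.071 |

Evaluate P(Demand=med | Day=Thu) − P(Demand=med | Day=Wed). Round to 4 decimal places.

P(Day=Thu) = 0.041 + 0.027 + 0.071 = 0.139; P(Demand=med | Day=Thu) = 0.071/0.139 = 0.51079.
P(Day=Wed) = 0.049 + 0.166 + 0.106 = 0.321; P(Demand=med | Day=Wed) = 0.106/0.321 = 0.33022.
Difference = 0.1806.

0.1806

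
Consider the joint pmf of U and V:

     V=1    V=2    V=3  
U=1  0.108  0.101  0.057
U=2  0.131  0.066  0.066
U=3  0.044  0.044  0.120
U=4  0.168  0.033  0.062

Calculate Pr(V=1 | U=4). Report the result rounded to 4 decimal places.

0.6388

P(U=4) = 0.168 + 0.033 + 0.062 = 0.263.
P(V=1 | U=4) = 0.168/0.263 = 0.6388.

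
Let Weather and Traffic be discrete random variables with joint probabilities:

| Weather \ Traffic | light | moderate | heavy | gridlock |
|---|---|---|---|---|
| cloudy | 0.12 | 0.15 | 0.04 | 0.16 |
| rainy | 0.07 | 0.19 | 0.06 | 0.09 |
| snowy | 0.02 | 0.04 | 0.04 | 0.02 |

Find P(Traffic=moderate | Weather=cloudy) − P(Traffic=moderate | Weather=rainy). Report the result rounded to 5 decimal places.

P(Weather=cloudy) = 0.12 + 0.15 + 0.04 + 0.16 = 0.47; P(Traffic=moderate | Weather=cloudy) = 0.15/0.47 = 0.319149.
P(Weather=rainy) = 0.07 + 0.19 + 0.06 + 0.09 = 0.41; P(Traffic=moderate | Weather=rainy) = 0.19/0.41 = 0.463415.
Difference = -0.14427.

-0.14427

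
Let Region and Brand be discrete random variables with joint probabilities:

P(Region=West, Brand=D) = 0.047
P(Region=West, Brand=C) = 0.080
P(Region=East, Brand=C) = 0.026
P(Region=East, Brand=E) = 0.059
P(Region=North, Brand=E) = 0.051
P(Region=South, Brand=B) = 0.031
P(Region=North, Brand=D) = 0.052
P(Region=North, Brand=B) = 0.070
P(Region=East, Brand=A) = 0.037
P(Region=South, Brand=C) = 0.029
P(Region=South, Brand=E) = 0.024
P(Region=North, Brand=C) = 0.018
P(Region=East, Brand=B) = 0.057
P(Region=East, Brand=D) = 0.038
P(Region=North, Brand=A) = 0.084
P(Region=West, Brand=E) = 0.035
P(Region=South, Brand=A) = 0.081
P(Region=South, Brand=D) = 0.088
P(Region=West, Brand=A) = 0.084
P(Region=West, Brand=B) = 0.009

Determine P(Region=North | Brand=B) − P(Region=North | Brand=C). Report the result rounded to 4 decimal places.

P(Brand=B) = 0.070 + 0.031 + 0.057 + 0.009 = 0.167; P(Region=North | Brand=B) = 0.070/0.167 = 0.41916.
P(Brand=C) = 0.018 + 0.029 + 0.026 + 0.080 = 0.153; P(Region=North | Brand=C) = 0.018/0.153 = 0.11765.
Difference = 0.3015.

0.3015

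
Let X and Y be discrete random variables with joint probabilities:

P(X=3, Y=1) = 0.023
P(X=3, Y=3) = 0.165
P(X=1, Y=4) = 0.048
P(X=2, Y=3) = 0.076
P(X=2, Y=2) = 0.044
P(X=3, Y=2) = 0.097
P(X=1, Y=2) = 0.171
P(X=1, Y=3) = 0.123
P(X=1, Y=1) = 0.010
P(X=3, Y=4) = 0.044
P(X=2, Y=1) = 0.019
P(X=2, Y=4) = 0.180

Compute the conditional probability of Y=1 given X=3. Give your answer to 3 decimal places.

P(X=3) = 0.023 + 0.097 + 0.165 + 0.044 = 0.329.
P(Y=1 | X=3) = 0.023/0.329 = 0.070.

0.070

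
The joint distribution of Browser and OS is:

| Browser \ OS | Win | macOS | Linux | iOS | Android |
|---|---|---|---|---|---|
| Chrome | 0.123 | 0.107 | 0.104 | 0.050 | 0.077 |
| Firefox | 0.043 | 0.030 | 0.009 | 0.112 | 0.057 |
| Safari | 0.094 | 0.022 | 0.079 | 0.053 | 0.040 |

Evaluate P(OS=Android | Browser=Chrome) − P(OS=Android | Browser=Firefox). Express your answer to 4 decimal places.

P(Browser=Chrome) = 0.123 + 0.107 + 0.104 + 0.050 + 0.077 = 0.461; P(OS=Android | Browser=Chrome) = 0.077/0.461 = 0.16703.
P(Browser=Firefox) = 0.043 + 0.030 + 0.009 + 0.112 + 0.057 = 0.251; P(OS=Android | Browser=Firefox) = 0.057/0.251 = 0.22709.
Difference = -0.0601.

-0.0601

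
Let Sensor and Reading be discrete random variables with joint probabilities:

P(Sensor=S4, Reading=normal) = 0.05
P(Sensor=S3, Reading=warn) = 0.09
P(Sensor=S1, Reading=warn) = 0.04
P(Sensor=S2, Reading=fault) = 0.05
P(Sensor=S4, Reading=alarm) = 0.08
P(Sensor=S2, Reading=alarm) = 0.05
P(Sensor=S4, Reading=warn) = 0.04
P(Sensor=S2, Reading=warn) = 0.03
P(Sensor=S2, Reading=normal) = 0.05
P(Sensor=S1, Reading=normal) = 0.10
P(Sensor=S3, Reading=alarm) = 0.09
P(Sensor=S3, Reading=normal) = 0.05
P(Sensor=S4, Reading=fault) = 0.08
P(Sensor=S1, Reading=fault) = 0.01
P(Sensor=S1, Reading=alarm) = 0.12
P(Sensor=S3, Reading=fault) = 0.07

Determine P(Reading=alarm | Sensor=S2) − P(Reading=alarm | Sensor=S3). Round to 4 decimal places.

P(Sensor=S2) = 0.05 + 0.03 + 0.05 + 0.05 = 0.18; P(Reading=alarm | Sensor=S2) = 0.05/0.18 = 0.27778.
P(Sensor=S3) = 0.05 + 0.09 + 0.09 + 0.07 = 0.30; P(Reading=alarm | Sensor=S3) = 0.09/0.30 = 0.30000.
Difference = -0.0222.

-0.0222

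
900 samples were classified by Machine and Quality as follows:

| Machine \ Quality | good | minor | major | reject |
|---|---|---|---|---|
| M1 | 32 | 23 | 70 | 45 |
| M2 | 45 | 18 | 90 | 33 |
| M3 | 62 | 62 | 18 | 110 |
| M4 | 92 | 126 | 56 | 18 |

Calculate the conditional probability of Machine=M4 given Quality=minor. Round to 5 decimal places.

0.55022

Total with Quality=minor: 23 + 18 + 62 + 126 = 229.
P(Machine=M4 | Quality=minor) = 126/229 = 0.55022.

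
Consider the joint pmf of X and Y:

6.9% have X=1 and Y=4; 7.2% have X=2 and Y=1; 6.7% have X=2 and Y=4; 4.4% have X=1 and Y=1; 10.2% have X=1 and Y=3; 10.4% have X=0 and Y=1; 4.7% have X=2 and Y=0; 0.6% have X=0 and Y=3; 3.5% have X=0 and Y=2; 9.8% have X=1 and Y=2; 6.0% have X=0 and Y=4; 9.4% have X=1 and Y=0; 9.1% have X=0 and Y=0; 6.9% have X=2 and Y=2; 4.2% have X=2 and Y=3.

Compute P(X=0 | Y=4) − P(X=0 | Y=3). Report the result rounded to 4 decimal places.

0.2661

P(Y=4) = 0.060 + 0.069 + 0.067 = 0.196; P(X=0 | Y=4) = 0.060/0.196 = 0.30612.
P(Y=3) = 0.006 + 0.102 + 0.042 = 0.150; P(X=0 | Y=3) = 0.006/0.150 = 0.04000.
Difference = 0.2661.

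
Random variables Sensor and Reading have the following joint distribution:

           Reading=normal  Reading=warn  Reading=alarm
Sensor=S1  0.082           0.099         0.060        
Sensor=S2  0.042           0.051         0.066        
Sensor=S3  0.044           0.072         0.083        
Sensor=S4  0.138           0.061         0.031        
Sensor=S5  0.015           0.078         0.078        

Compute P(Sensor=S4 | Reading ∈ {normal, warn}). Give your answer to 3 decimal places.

0.292

P(Reading=normal) = 0.082 + 0.042 + 0.044 + 0.138 + 0.015 = 0.321.
P(Reading=warn) = 0.099 + 0.051 + 0.072 + 0.061 + 0.078 = 0.361.
P(Reading ∈ {normal, warn}) = 0.321 + 0.361 = 0.682; P(Sensor=S4, Reading ∈ {normal, warn}) = 0.138 + 0.061 = 0.199.
P(Sensor=S4 | Reading ∈ {normal, warn}) = 0.199/0.682 = 0.292.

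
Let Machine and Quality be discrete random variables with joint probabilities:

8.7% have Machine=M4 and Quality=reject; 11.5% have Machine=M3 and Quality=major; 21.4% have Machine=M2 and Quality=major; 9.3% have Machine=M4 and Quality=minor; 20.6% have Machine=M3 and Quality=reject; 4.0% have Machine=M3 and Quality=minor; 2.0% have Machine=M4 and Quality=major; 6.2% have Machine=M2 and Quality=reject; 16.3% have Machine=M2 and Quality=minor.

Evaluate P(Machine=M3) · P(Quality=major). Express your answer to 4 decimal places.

0.1260

P(Machine=M3) = 0.040 + 0.115 + 0.206 = 0.361.
P(Quality=major) = 0.214 + 0.115 + 0.020 = 0.349.
Product: 0.361 × 0.349 = 0.1260.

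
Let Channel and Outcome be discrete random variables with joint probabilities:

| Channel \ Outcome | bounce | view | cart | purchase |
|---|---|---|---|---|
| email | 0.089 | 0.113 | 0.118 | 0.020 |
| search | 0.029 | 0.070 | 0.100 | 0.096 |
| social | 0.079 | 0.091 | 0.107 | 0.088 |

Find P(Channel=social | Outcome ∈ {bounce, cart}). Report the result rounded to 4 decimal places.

0.3563

P(Outcome=bounce) = 0.089 + 0.029 + 0.079 = 0.197.
P(Outcome=cart) = 0.118 + 0.100 + 0.107 = 0.325.
P(Outcome ∈ {bounce, cart}) = 0.197 + 0.325 = 0.522; P(Channel=social, Outcome ∈ {bounce, cart}) = 0.079 + 0.107 = 0.186.
P(Channel=social | Outcome ∈ {bounce, cart}) = 0.186/0.522 = 0.3563.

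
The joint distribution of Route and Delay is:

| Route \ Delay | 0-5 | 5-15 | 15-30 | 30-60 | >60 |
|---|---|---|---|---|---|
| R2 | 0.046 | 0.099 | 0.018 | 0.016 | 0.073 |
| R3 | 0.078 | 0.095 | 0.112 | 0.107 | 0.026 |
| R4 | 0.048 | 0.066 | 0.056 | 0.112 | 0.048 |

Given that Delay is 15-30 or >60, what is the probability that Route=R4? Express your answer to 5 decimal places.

0.31231

P(Delay=15-30) = 0.018 + 0.112 + 0.056 = 0.186.
P(Delay=>60) = 0.073 + 0.026 + 0.048 = 0.147.
P(Delay ∈ {15-30, >60}) = 0.186 + 0.147 = 0.333; P(Route=R4, Delay ∈ {15-30, >60}) = 0.056 + 0.048 = 0.104.
P(Route=R4 | Delay ∈ {15-30, >60}) = 0.104/0.333 = 0.31231.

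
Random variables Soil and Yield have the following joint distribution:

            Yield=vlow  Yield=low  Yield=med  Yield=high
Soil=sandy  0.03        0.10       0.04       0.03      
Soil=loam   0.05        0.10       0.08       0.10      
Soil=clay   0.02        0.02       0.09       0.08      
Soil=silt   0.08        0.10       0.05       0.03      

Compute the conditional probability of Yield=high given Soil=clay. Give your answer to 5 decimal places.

P(Soil=clay) = 0.02 + 0.02 + 0.09 + 0.08 = 0.21.
P(Yield=high | Soil=clay) = 0.08/0.21 = 0.38095.

0.38095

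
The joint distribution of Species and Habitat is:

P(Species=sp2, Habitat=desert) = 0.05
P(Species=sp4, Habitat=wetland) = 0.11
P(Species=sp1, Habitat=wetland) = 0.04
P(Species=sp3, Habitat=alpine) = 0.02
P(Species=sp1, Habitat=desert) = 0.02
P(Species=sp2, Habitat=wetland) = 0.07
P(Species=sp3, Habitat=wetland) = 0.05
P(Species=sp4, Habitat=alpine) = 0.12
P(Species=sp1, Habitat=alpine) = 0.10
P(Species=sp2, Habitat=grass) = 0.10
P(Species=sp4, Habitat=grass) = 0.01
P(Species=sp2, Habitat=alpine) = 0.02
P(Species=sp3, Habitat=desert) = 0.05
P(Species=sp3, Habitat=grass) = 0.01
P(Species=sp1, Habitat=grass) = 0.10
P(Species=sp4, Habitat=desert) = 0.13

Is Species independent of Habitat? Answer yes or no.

no

P(Species=sp4) = 0.37 and P(Habitat=grass) = 0.22, so their product is 0.0814, but P(Species=sp4, Habitat=grass) = 0.01. Since these differ, Species and Habitat are not independent.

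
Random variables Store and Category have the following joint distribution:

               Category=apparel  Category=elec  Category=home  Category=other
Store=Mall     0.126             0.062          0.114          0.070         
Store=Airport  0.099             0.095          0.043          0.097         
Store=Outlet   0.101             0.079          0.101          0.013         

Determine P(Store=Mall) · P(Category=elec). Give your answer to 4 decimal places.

0.0878

P(Store=Mall) = 0.126 + 0.062 + 0.114 + 0.070 = 0.372.
P(Category=elec) = 0.062 + 0.095 + 0.079 = 0.236.
Product: 0.372 × 0.236 = 0.0878.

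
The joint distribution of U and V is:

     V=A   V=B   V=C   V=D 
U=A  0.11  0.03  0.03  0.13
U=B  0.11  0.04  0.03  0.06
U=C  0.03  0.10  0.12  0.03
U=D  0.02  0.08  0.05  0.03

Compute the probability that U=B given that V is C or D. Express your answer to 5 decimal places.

0.18750

P(V=C) = 0.03 + 0.03 + 0.12 + 0.05 = 0.23.
P(V=D) = 0.13 + 0.06 + 0.03 + 0.03 = 0.25.
P(V ∈ {C, D}) = 0.23 + 0.25 = 0.48; P(U=B, V ∈ {C, D}) = 0.03 + 0.06 = 0.09.
P(U=B | V ∈ {C, D}) = 0.09/0.48 = 0.18750.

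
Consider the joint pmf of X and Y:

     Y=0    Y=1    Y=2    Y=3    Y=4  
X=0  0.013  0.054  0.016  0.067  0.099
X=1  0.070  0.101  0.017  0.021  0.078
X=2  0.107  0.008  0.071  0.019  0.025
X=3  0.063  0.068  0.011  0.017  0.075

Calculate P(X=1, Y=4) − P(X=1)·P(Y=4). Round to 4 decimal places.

-0.0015

P(X=1) = 0.070 + 0.101 + 0.017 + 0.021 + 0.078 = 0.287.
P(Y=4) = 0.099 + 0.078 + 0.025 + 0.075 = 0.277.
P(X=1, Y=4) − P(X=1)P(Y=4) = 0.078 − 0.287×0.277 = -0.0015.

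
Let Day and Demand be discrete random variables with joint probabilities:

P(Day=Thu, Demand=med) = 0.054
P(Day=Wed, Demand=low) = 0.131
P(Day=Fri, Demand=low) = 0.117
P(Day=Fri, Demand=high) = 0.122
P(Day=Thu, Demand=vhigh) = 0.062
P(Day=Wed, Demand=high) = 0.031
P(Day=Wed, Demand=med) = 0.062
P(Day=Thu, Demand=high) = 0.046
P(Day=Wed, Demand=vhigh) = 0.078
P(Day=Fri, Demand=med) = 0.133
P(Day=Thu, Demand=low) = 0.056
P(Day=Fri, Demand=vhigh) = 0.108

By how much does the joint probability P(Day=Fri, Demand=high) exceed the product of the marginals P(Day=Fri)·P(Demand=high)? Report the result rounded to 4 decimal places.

0.0265

P(Day=Fri) = 0.117 + 0.133 + 0.122 + 0.108 = 0.480.
P(Demand=high) = 0.031 + 0.046 + 0.122 = 0.199.
P(Day=Fri, Demand=high) − P(Day=Fri)P(Demand=high) = 0.122 − 0.480×0.199 = 0.0265.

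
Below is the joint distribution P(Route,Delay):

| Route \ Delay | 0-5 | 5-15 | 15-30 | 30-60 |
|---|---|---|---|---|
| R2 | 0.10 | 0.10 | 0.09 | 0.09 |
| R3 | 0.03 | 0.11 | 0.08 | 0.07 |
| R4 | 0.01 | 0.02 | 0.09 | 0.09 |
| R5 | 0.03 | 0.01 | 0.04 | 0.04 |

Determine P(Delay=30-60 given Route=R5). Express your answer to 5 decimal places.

P(Route=R5) = 0.03 + 0.01 + 0.04 + 0.04 = 0.12.
P(Delay=30-60 | Route=R5) = 0.04/0.12 = 0.33333.

0.33333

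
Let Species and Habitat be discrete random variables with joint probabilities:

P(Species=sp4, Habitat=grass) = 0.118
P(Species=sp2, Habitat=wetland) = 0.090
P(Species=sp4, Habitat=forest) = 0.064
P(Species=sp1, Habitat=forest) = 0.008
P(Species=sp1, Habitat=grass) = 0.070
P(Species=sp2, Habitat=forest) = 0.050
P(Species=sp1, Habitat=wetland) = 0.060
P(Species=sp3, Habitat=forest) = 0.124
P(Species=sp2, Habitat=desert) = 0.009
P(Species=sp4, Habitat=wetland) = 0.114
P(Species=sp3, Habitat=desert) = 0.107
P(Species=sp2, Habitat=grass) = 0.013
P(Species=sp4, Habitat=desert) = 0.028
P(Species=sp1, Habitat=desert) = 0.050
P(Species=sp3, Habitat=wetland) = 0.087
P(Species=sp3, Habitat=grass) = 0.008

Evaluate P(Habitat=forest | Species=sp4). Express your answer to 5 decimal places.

0.19753

P(Species=sp4) = 0.064 + 0.118 + 0.114 + 0.028 = 0.324.
P(Habitat=forest | Species=sp4) = 0.064/0.324 = 0.19753.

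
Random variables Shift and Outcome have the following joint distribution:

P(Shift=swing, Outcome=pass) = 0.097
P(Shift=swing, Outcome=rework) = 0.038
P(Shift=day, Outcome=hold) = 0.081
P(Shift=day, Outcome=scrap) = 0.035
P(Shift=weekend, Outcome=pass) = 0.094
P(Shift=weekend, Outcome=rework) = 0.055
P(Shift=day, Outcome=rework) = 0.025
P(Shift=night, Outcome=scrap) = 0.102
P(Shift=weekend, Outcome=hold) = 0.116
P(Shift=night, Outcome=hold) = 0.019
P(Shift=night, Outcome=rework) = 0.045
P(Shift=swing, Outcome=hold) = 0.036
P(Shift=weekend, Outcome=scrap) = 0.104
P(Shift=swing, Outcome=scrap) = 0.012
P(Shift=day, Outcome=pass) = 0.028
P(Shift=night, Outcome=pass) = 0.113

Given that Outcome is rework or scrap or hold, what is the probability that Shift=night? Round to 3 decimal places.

P(Outcome=rework) = 0.025 + 0.038 + 0.045 + 0.055 = 0.163.
P(Outcome=scrap) = 0.035 + 0.012 + 0.102 + 0.104 = 0.253.
P(Outcome=hold) = 0.081 + 0.036 + 0.019 + 0.116 = 0.252.
P(Outcome ∈ {rework, scrap, hold}) = 0.163 + 0.253 + 0.252 = 0.668; P(Shift=night, Outcome ∈ {rework, scrap, hold}) = 0.045 + 0.102 + 0.019 = 0.166.
P(Shift=night | Outcome ∈ {rework, scrap, hold}) = 0.166/0.668 = 0.249.

0.249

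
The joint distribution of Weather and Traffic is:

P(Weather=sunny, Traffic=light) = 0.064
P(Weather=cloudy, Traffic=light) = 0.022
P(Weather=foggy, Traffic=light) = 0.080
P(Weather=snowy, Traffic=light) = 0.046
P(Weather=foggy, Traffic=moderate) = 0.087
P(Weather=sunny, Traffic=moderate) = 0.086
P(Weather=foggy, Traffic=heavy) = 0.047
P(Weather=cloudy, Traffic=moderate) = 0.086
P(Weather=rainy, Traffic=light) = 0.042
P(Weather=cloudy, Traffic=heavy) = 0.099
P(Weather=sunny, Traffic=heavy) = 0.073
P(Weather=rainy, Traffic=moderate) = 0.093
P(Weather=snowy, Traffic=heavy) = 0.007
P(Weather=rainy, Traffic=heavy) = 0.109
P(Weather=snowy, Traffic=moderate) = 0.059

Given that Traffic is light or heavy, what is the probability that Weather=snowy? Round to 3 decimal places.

0.090

P(Traffic=light) = 0.064 + 0.022 + 0.042 + 0.046 + 0.080 = 0.254.
P(Traffic=heavy) = 0.073 + 0.099 + 0.109 + 0.007 + 0.047 = 0.335.
P(Traffic ∈ {light, heavy}) = 0.254 + 0.335 = 0.589; P(Weather=snowy, Traffic ∈ {light, heavy}) = 0.046 + 0.007 = 0.053.
P(Weather=snowy | Traffic ∈ {light, heavy}) = 0.053/0.589 = 0.090.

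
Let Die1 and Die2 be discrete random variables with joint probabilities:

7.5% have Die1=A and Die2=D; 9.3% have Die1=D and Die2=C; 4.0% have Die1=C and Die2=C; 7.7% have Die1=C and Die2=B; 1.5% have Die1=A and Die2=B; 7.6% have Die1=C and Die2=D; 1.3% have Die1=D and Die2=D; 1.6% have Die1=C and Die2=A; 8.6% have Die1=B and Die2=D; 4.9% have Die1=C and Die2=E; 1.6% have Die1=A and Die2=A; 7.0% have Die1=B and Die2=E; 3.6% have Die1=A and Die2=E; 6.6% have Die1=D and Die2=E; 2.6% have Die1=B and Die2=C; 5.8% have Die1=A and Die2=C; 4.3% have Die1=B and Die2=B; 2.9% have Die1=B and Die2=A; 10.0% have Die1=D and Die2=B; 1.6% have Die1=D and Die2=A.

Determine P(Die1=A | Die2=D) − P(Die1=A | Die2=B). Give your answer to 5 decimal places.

P(Die2=D) = 0.075 + 0.086 + 0.076 + 0.013 = 0.250; P(Die1=A | Die2=D) = 0.075/0.250 = 0.300000.
P(Die2=B) = 0.015 + 0.043 + 0.077 + 0.100 = 0.235; P(Die1=A | Die2=B) = 0.015/0.235 = 0.063830.
Difference = 0.23617.

0.23617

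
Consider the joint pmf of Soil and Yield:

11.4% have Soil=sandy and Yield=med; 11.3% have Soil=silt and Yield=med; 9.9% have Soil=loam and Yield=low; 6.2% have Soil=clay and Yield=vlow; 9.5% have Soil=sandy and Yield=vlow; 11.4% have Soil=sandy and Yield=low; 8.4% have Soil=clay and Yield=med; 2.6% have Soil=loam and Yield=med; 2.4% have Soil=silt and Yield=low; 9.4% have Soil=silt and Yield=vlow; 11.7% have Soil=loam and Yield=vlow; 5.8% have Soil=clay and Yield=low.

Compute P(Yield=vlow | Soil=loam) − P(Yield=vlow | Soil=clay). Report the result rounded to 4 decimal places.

0.1795

P(Soil=loam) = 0.117 + 0.099 + 0.026 = 0.242; P(Yield=vlow | Soil=loam) = 0.117/0.242 = 0.48347.
P(Soil=clay) = 0.062 + 0.058 + 0.084 = 0.204; P(Yield=vlow | Soil=clay) = 0.062/0.204 = 0.30392.
Difference = 0.1795.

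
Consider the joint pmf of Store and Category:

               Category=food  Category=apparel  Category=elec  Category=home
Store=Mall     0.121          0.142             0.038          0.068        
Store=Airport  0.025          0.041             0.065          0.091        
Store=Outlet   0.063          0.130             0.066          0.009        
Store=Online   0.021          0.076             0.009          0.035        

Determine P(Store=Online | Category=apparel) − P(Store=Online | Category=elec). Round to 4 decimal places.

P(Category=apparel) = 0.142 + 0.041 + 0.130 + 0.076 = 0.389; P(Store=Online | Category=apparel) = 0.076/0.389 = 0.19537.
P(Category=elec) = 0.038 + 0.065 + 0.066 + 0.009 = 0.178; P(Store=Online | Category=elec) = 0.009/0.178 = 0.05056.
Difference = 0.1448.

0.1448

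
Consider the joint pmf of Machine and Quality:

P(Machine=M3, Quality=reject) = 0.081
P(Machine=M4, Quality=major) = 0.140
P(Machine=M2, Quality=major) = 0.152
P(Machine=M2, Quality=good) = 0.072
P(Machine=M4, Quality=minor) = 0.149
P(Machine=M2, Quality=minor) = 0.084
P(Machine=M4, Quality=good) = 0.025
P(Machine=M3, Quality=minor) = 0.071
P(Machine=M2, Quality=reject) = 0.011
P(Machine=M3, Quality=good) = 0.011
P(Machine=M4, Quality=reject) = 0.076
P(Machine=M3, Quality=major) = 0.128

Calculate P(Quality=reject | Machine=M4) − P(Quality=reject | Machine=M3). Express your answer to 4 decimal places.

P(Machine=M4) = 0.025 + 0.149 + 0.140 + 0.076 = 0.390; P(Quality=reject | Machine=M4) = 0.076/0.390 = 0.19487.
P(Machine=M3) = 0.011 + 0.071 + 0.128 + 0.081 = 0.291; P(Quality=reject | Machine=M3) = 0.081/0.291 = 0.27835.
Difference = -0.0835.

-0.0835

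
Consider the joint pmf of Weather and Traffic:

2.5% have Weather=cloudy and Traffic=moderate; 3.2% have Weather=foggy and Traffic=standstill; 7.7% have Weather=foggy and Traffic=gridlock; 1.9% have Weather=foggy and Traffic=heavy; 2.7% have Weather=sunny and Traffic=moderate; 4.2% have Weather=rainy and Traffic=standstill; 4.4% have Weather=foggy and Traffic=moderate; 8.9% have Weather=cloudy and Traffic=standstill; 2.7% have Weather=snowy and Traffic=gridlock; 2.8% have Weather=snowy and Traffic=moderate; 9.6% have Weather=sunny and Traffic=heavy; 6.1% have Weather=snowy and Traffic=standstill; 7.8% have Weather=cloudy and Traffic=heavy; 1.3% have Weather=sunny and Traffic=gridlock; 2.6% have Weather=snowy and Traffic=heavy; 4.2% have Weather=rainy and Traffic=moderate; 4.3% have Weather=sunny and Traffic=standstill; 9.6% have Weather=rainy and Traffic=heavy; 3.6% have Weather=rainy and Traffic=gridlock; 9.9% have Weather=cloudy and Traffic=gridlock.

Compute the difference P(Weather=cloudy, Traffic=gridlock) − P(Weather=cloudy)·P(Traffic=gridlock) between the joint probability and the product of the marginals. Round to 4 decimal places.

P(Weather=cloudy) = 0.025 + 0.078 + 0.099 + 0.089 = 0.291.
P(Traffic=gridlock) = 0.013 + 0.099 + 0.036 + 0.027 + 0.077 = 0.252.
P(Weather=cloudy, Traffic=gridlock) − P(Weather=cloudy)P(Traffic=gridlock) = 0.099 − 0.291×0.252 = 0.0257.

0.0257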